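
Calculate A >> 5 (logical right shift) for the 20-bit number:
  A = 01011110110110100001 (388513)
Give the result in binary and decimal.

Logical shift right by 5: drop the bottom 5 bit(s), prepend 5 zero(s) on the left.
  01011110110110100001  ->  keep [010111101101101], discard [00001], prepend 00000
= 00000010111101101101

Answer: 00000010111101101101 (12141)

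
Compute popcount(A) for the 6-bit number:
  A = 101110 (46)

101110
1-bits at positions (from bit 0 = LSB): 1, 2, 3, 5
Count = 4

Answer: 4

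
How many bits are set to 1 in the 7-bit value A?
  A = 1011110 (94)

1011110
1-bits at positions (from bit 0 = LSB): 1, 2, 3, 4, 6
Count = 5

Answer: 5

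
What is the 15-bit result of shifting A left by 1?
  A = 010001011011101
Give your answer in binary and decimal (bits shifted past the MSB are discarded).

Shift left by 1: drop the top 1 bit(s), append 1 zero(s) on the right.
  010001011011101  ->  discard [0], keep [10001011011101], append 0
= 100010110111010

Answer: 100010110111010 (17850)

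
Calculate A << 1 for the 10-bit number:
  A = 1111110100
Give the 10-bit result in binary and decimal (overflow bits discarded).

Shift left by 1: drop the top 1 bit(s), append 1 zero(s) on the right.
  1111110100  ->  discard [1], keep [111110100], append 0
= 1111101000

Answer: 1111101000 (1000)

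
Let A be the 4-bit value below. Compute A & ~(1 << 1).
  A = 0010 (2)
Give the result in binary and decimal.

Mask = ~(1 << 1) = 1101
Bit 1 of A is 1, so AND-ing with the mask clears it to 0.
  0010
& 1101
------
  0000

Answer: 0000 (0)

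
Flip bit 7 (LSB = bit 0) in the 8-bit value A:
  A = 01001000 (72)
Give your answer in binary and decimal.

Mask = 1 << 7 = 10000000
Bit 7 of A is 0; XOR with the mask flips it to 1.
  01001000
^ 10000000
----------
  11001000

Answer: 11001000 (200)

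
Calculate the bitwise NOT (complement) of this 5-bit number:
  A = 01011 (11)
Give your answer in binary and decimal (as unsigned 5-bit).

Flip each bit (0->1, 1->0):
  01011
  10100

Answer: 10100 (20)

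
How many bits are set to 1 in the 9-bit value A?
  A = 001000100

001000100
1-bits at positions (from bit 0 = LSB): 2, 6
Count = 2

Answer: 2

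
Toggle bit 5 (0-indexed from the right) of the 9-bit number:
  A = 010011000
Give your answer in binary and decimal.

Mask = 1 << 5 = 000100000
Bit 5 of A is 0; XOR with the mask flips it to 1.
  010011000
^ 000100000
-----------
  010111000

Answer: 010111000 (184)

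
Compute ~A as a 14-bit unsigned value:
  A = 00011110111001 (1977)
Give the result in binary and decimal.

Flip each bit (0->1, 1->0):
  00011110111001
  11100001000110

Answer: 11100001000110 (14406)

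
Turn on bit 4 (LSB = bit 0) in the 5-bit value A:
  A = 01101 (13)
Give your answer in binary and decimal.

Mask = 1 << 4 = 10000
Bit 4 of A is 0, so OR-ing with the mask flips it to 1.
  01101
| 10000
-------
  11101

Answer: 11101 (29)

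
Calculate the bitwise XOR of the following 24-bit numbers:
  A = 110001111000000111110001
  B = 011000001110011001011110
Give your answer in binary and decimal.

Apply ^ to each column (1 where bits differ):
  110001111000000111110001
^ 011000001110011001011110
--------------------------
  101001110110011110101111

Answer: 101001110110011110101111 (10971055)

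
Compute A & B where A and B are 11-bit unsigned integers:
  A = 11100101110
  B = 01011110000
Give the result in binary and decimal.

Apply & to each column (1 only where both bits are 1):
  11100101110
& 01011110000
-------------
  01000100000

Answer: 01000100000 (544)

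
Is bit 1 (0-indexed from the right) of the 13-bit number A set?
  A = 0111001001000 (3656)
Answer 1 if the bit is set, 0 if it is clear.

Bit 1 is the 2nd from the right.
  0111001001000
             ^
That bit is 0.

Answer: 0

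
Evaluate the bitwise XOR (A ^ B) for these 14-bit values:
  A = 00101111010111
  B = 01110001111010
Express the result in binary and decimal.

Apply ^ to each column (1 where bits differ):
  00101111010111
^ 01110001111010
----------------
  01011110101101

Answer: 01011110101101 (6061)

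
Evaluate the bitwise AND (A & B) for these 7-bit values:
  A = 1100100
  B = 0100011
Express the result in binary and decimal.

Apply & to each column (1 only where both bits are 1):
  1100100
& 0100011
---------
  0100000

Answer: 0100000 (32)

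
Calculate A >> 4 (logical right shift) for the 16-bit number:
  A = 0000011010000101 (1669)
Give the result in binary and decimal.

Logical shift right by 4: drop the bottom 4 bit(s), prepend 4 zero(s) on the left.
  0000011010000101  ->  keep [000001101000], discard [0101], prepend 0000
= 0000000001101000

Answer: 0000000001101000 (104)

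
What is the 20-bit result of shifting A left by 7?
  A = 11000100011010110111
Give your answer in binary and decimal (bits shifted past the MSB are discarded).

Shift left by 7: drop the top 7 bit(s), append 7 zero(s) on the right.
  11000100011010110111  ->  discard [1100010], keep [0011010110111], append 0000000
= 00110101101110000000

Answer: 00110101101110000000 (220032)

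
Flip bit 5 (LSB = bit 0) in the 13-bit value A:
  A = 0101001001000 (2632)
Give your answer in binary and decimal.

Mask = 1 << 5 = 0000000100000
Bit 5 of A is 0; XOR with the mask flips it to 1.
  0101001001000
^ 0000000100000
---------------
  0101001101000

Answer: 0101001101000 (2664)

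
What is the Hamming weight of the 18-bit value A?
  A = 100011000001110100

100011000001110100
1-bits at positions (from bit 0 = LSB): 2, 4, 5, 6, 12, 13, 17
Count = 7

Answer: 7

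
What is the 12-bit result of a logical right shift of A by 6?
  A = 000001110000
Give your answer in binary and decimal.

Logical shift right by 6: drop the bottom 6 bit(s), prepend 6 zero(s) on the left.
  000001110000  ->  keep [000001], discard [110000], prepend 000000
= 000000000001

Answer: 000000000001 (1)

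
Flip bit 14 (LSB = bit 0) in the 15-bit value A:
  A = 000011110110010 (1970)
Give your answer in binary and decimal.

Mask = 1 << 14 = 100000000000000
Bit 14 of A is 0; XOR with the mask flips it to 1.
  000011110110010
^ 100000000000000
-----------------
  100011110110010

Answer: 100011110110010 (18354)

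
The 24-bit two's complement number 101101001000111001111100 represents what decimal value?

MSB is 1, so the value is negative. Find the magnitude:
1. Invert bits:  010010110111000110000011
2. Add 1:        010010110111000110000100  = 4944260
3. Apply sign:   -4944260

Answer: -4944260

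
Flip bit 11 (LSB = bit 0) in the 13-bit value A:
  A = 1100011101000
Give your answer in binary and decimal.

Mask = 1 << 11 = 0100000000000
Bit 11 of A is 1; XOR with the mask flips it to 0.
  1100011101000
^ 0100000000000
---------------
  1000011101000

Answer: 1000011101000 (4328)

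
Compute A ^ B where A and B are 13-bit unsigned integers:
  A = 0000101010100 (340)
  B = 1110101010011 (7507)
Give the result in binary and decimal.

Apply ^ to each column (1 where bits differ):
  0000101010100
^ 1110101010011
---------------
  1110000000111

Answer: 1110000000111 (7175)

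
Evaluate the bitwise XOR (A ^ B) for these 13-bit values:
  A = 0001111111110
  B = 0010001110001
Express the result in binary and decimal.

Apply ^ to each column (1 where bits differ):
  0001111111110
^ 0010001110001
---------------
  0011110001111

Answer: 0011110001111 (1935)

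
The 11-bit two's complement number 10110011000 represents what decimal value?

MSB is 1, so the value is negative. Find the magnitude:
1. Invert bits:  01001100111
2. Add 1:        01001101000  = 616
3. Apply sign:   -616

Answer: -616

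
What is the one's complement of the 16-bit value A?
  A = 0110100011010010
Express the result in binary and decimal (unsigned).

Flip each bit (0->1, 1->0):
  0110100011010010
  1001011100101101

Answer: 1001011100101101 (38701)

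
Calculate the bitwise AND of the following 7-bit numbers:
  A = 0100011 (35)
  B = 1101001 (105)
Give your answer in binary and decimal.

Apply & to each column (1 only where both bits are 1):
  0100011
& 1101001
---------
  0100001

Answer: 0100001 (33)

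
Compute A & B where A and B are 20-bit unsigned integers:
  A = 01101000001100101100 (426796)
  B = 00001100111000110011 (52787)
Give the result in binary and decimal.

Apply & to each column (1 only where both bits are 1):
  01101000001100101100
& 00001100111000110011
----------------------
  00001000001000100000

Answer: 00001000001000100000 (33312)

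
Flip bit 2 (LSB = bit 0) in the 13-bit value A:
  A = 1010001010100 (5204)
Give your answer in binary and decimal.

Mask = 1 << 2 = 0000000000100
Bit 2 of A is 1; XOR with the mask flips it to 0.
  1010001010100
^ 0000000000100
---------------
  1010001010000

Answer: 1010001010000 (5200)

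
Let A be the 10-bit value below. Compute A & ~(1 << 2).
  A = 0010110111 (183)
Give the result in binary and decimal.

Mask = ~(1 << 2) = 1111111011
Bit 2 of A is 1, so AND-ing with the mask clears it to 0.
  0010110111
& 1111111011
------------
  0010110011

Answer: 0010110011 (179)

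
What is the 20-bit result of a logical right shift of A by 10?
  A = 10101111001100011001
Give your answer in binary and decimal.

Logical shift right by 10: drop the bottom 10 bit(s), prepend 10 zero(s) on the left.
  10101111001100011001  ->  keep [1010111100], discard [1100011001], prepend 0000000000
= 00000000001010111100

Answer: 00000000001010111100 (700)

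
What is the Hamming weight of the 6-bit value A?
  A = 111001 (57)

111001
1-bits at positions (from bit 0 = LSB): 0, 3, 4, 5
Count = 4

Answer: 4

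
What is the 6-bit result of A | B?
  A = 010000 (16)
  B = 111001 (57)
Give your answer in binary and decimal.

Apply | to each column (1 where either bit is 1):
  010000
| 111001
--------
  111001

Answer: 111001 (57)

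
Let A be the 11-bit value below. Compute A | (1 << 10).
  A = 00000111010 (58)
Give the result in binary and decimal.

Mask = 1 << 10 = 10000000000
Bit 10 of A is 0, so OR-ing with the mask flips it to 1.
  00000111010
| 10000000000
-------------
  10000111010

Answer: 10000111010 (1082)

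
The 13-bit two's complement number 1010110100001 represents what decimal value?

MSB is 1, so the value is negative. Find the magnitude:
1. Invert bits:  0101001011110
2. Add 1:        0101001011111  = 2655
3. Apply sign:   -2655

Answer: -2655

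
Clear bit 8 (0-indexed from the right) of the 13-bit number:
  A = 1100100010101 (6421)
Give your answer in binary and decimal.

Mask = ~(1 << 8) = 1111011111111
Bit 8 of A is 1, so AND-ing with the mask clears it to 0.
  1100100010101
& 1111011111111
---------------
  1100000010101

Answer: 1100000010101 (6165)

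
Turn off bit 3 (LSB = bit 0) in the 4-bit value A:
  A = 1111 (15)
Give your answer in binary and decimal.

Mask = ~(1 << 3) = 0111
Bit 3 of A is 1, so AND-ing with the mask clears it to 0.
  1111
& 0111
------
  0111

Answer: 0111 (7)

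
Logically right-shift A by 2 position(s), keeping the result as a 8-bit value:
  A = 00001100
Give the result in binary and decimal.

Logical shift right by 2: drop the bottom 2 bit(s), prepend 2 zero(s) on the left.
  00001100  ->  keep [000011], discard [00], prepend 00
= 00000011

Answer: 00000011 (3)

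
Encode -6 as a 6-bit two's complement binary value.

1. Binary of +6:  000110
2. Invert bits:     111001
3. Add 1:           111010

Answer: 111010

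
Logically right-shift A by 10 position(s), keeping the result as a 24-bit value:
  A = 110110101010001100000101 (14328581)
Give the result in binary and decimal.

Logical shift right by 10: drop the bottom 10 bit(s), prepend 10 zero(s) on the left.
  110110101010001100000101  ->  keep [11011010101000], discard [1100000101], prepend 0000000000
= 000000000011011010101000

Answer: 000000000011011010101000 (13992)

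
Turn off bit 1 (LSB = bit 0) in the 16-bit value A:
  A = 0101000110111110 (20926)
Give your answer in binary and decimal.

Mask = ~(1 << 1) = 1111111111111101
Bit 1 of A is 1, so AND-ing with the mask clears it to 0.
  0101000110111110
& 1111111111111101
------------------
  0101000110111100

Answer: 0101000110111100 (20924)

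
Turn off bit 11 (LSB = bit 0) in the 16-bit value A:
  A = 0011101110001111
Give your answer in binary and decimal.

Mask = ~(1 << 11) = 1111011111111111
Bit 11 of A is 1, so AND-ing with the mask clears it to 0.
  0011101110001111
& 1111011111111111
------------------
  0011001110001111

Answer: 0011001110001111 (13199)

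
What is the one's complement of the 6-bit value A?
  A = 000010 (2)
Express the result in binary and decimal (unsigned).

Flip each bit (0->1, 1->0):
  000010
  111101

Answer: 111101 (61)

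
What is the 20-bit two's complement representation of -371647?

1. Binary of +371647:  01011010101110111111
2. Invert bits:     10100101010001000000
3. Add 1:           10100101010001000001

Answer: 10100101010001000001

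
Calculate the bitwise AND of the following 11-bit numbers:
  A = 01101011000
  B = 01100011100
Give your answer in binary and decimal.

Apply & to each column (1 only where both bits are 1):
  01101011000
& 01100011100
-------------
  01100011000

Answer: 01100011000 (792)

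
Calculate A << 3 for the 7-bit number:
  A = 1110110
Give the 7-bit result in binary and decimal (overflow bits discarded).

Shift left by 3: drop the top 3 bit(s), append 3 zero(s) on the right.
  1110110  ->  discard [111], keep [0110], append 000
= 0110000

Answer: 0110000 (48)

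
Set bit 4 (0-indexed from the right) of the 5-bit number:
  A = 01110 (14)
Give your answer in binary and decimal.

Mask = 1 << 4 = 10000
Bit 4 of A is 0, so OR-ing with the mask flips it to 1.
  01110
| 10000
-------
  11110

Answer: 11110 (30)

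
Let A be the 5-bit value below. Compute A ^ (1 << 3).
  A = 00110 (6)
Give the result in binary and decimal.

Mask = 1 << 3 = 01000
Bit 3 of A is 0; XOR with the mask flips it to 1.
  00110
^ 01000
-------
  01110

Answer: 01110 (14)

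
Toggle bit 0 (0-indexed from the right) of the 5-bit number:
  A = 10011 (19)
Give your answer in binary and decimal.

Mask = 1 << 0 = 00001
Bit 0 of A is 1; XOR with the mask flips it to 0.
  10011
^ 00001
-------
  10010

Answer: 10010 (18)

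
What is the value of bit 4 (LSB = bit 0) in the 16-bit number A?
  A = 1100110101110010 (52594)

Bit 4 is the 5th from the right.
  1100110101110010
             ^
That bit is 1.

Answer: 1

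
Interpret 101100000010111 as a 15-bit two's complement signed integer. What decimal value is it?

MSB is 1, so the value is negative. Find the magnitude:
1. Invert bits:  010011111101000
2. Add 1:        010011111101001  = 10217
3. Apply sign:   -10217

Answer: -10217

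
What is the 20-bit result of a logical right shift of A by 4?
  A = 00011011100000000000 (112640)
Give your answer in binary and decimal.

Logical shift right by 4: drop the bottom 4 bit(s), prepend 4 zero(s) on the left.
  00011011100000000000  ->  keep [0001101110000000], discard [0000], prepend 0000
= 00000001101110000000

Answer: 00000001101110000000 (7040)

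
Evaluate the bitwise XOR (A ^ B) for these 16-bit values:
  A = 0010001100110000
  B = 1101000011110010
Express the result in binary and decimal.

Apply ^ to each column (1 where bits differ):
  0010001100110000
^ 1101000011110010
------------------
  1111001111000010

Answer: 1111001111000010 (62402)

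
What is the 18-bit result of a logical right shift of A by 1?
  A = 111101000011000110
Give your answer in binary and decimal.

Logical shift right by 1: drop the bottom 1 bit(s), prepend 1 zero(s) on the left.
  111101000011000110  ->  keep [11110100001100011], discard [0], prepend 0
= 011110100001100011

Answer: 011110100001100011 (125027)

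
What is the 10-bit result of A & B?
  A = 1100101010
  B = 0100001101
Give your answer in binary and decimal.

Apply & to each column (1 only where both bits are 1):
  1100101010
& 0100001101
------------
  0100001000

Answer: 0100001000 (264)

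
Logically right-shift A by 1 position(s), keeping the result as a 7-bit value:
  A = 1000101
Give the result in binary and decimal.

Logical shift right by 1: drop the bottom 1 bit(s), prepend 1 zero(s) on the left.
  1000101  ->  keep [100010], discard [1], prepend 0
= 0100010

Answer: 0100010 (34)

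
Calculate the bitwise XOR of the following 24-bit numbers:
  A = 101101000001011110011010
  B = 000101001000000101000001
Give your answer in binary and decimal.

Apply ^ to each column (1 where bits differ):
  101101000001011110011010
^ 000101001000000101000001
--------------------------
  101000001001011011011011

Answer: 101000001001011011011011 (10524379)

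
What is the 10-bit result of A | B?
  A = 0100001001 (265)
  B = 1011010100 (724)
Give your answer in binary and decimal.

Apply | to each column (1 where either bit is 1):
  0100001001
| 1011010100
------------
  1111011101

Answer: 1111011101 (989)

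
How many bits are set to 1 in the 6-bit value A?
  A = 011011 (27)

011011
1-bits at positions (from bit 0 = LSB): 0, 1, 3, 4
Count = 4

Answer: 4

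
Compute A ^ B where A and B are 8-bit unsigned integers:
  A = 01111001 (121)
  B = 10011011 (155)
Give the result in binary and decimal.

Apply ^ to each column (1 where bits differ):
  01111001
^ 10011011
----------
  11100010

Answer: 11100010 (226)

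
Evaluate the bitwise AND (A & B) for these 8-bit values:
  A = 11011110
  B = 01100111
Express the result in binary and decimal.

Apply & to each column (1 only where both bits are 1):
  11011110
& 01100111
----------
  01000110

Answer: 01000110 (70)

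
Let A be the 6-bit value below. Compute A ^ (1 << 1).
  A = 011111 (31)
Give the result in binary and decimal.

Mask = 1 << 1 = 000010
Bit 1 of A is 1; XOR with the mask flips it to 0.
  011111
^ 000010
--------
  011101

Answer: 011101 (29)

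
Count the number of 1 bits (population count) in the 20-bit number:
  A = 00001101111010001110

00001101111010001110
1-bits at positions (from bit 0 = LSB): 1, 2, 3, 7, 9, 10, 11, 12, 14, 15
Count = 10

Answer: 10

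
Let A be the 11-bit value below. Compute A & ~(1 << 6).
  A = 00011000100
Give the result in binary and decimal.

Mask = ~(1 << 6) = 11110111111
Bit 6 of A is 1, so AND-ing with the mask clears it to 0.
  00011000100
& 11110111111
-------------
  00010000100

Answer: 00010000100 (132)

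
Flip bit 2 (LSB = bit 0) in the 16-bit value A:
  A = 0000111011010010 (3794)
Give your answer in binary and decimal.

Mask = 1 << 2 = 0000000000000100
Bit 2 of A is 0; XOR with the mask flips it to 1.
  0000111011010010
^ 0000000000000100
------------------
  0000111011010110

Answer: 0000111011010110 (3798)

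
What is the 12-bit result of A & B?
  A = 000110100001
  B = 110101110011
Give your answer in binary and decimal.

Apply & to each column (1 only where both bits are 1):
  000110100001
& 110101110011
--------------
  000100100001

Answer: 000100100001 (289)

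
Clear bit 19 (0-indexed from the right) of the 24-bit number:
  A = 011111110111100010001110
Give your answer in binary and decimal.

Mask = ~(1 << 19) = 111101111111111111111111
Bit 19 of A is 1, so AND-ing with the mask clears it to 0.
  011111110111100010001110
& 111101111111111111111111
--------------------------
  011101110111100010001110

Answer: 011101110111100010001110 (7829646)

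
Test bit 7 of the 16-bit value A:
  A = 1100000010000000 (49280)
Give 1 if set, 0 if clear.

Bit 7 is the 8th from the right.
  1100000010000000
          ^
That bit is 1.

Answer: 1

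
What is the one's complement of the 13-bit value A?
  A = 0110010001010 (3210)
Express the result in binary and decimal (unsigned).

Flip each bit (0->1, 1->0):
  0110010001010
  1001101110101

Answer: 1001101110101 (4981)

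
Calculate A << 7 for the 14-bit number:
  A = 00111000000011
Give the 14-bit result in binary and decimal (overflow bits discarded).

Shift left by 7: drop the top 7 bit(s), append 7 zero(s) on the right.
  00111000000011  ->  discard [0011100], keep [0000011], append 0000000
= 00000110000000

Answer: 00000110000000 (384)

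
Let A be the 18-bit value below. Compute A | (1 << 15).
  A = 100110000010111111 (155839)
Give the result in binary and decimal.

Mask = 1 << 15 = 001000000000000000
Bit 15 of A is 0, so OR-ing with the mask flips it to 1.
  100110000010111111
| 001000000000000000
--------------------
  101110000010111111

Answer: 101110000010111111 (188607)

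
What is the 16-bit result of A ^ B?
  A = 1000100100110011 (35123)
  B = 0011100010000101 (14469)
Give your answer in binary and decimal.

Apply ^ to each column (1 where bits differ):
  1000100100110011
^ 0011100010000101
------------------
  1011000110110110

Answer: 1011000110110110 (45494)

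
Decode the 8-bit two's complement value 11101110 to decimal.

MSB is 1, so the value is negative. Find the magnitude:
1. Invert bits:  00010001
2. Add 1:        00010010  = 18
3. Apply sign:   -18

Answer: -18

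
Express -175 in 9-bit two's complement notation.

1. Binary of +175:  010101111
2. Invert bits:     101010000
3. Add 1:           101010001

Answer: 101010001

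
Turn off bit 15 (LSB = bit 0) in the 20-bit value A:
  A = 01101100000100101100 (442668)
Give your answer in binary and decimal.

Mask = ~(1 << 15) = 11110111111111111111
Bit 15 of A is 1, so AND-ing with the mask clears it to 0.
  01101100000100101100
& 11110111111111111111
----------------------
  01100100000100101100

Answer: 01100100000100101100 (409900)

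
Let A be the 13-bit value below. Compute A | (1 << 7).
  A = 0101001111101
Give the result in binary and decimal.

Mask = 1 << 7 = 0000010000000
Bit 7 of A is 0, so OR-ing with the mask flips it to 1.
  0101001111101
| 0000010000000
---------------
  0101011111101

Answer: 0101011111101 (2813)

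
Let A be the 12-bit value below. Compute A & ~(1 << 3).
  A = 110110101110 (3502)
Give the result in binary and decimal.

Mask = ~(1 << 3) = 111111110111
Bit 3 of A is 1, so AND-ing with the mask clears it to 0.
  110110101110
& 111111110111
--------------
  110110100110

Answer: 110110100110 (3494)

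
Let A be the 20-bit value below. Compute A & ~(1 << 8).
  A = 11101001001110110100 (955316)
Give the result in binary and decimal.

Mask = ~(1 << 8) = 11111111111011111111
Bit 8 of A is 1, so AND-ing with the mask clears it to 0.
  11101001001110110100
& 11111111111011111111
----------------------
  11101001001010110100

Answer: 11101001001010110100 (955060)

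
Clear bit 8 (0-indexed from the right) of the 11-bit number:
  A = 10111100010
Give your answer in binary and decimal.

Mask = ~(1 << 8) = 11011111111
Bit 8 of A is 1, so AND-ing with the mask clears it to 0.
  10111100010
& 11011111111
-------------
  10011100010

Answer: 10011100010 (1250)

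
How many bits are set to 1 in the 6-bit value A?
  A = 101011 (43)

101011
1-bits at positions (from bit 0 = LSB): 0, 1, 3, 5
Count = 4

Answer: 4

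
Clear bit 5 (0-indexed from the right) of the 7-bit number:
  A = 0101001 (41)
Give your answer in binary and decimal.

Mask = ~(1 << 5) = 1011111
Bit 5 of A is 1, so AND-ing with the mask clears it to 0.
  0101001
& 1011111
---------
  0001001

Answer: 0001001 (9)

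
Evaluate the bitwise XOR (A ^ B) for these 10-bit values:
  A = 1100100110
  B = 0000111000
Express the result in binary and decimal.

Apply ^ to each column (1 where bits differ):
  1100100110
^ 0000111000
------------
  1100011110

Answer: 1100011110 (798)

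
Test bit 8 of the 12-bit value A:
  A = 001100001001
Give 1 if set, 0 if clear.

Bit 8 is the 9th from the right.
  001100001001
     ^
That bit is 1.

Answer: 1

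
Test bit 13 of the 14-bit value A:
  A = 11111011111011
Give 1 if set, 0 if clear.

Bit 13 is the 14th from the right.
  11111011111011
  ^
That bit is 1.

Answer: 1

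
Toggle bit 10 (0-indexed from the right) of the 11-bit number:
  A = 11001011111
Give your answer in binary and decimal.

Mask = 1 << 10 = 10000000000
Bit 10 of A is 1; XOR with the mask flips it to 0.
  11001011111
^ 10000000000
-------------
  01001011111

Answer: 01001011111 (607)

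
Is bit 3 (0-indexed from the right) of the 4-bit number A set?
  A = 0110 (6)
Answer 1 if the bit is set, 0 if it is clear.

Bit 3 is the 4th from the right.
  0110
  ^
That bit is 0.

Answer: 0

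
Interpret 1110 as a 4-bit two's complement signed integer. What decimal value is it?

MSB is 1, so the value is negative. Find the magnitude:
1. Invert bits:  0001
2. Add 1:        0010  = 2
3. Apply sign:   -2

Answer: -2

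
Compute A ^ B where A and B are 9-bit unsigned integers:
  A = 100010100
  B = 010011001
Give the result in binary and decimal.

Apply ^ to each column (1 where bits differ):
  100010100
^ 010011001
-----------
  110001101

Answer: 110001101 (397)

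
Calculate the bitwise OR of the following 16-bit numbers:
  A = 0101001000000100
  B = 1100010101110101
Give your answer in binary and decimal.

Apply | to each column (1 where either bit is 1):
  0101001000000100
| 1100010101110101
------------------
  1101011101110101

Answer: 1101011101110101 (55157)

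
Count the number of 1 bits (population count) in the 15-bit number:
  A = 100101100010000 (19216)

100101100010000
1-bits at positions (from bit 0 = LSB): 4, 8, 9, 11, 14
Count = 5

Answer: 5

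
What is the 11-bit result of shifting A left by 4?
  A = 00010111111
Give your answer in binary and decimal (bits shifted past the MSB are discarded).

Shift left by 4: drop the top 4 bit(s), append 4 zero(s) on the right.
  00010111111  ->  discard [0001], keep [0111111], append 0000
= 01111110000

Answer: 01111110000 (1008)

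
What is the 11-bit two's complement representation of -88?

1. Binary of +88:  00001011000
2. Invert bits:     11110100111
3. Add 1:           11110101000

Answer: 11110101000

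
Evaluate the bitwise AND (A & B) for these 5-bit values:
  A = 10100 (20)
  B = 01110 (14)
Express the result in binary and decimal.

Apply & to each column (1 only where both bits are 1):
  10100
& 01110
-------
  00100

Answer: 00100 (4)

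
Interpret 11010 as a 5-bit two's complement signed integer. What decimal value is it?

MSB is 1, so the value is negative. Find the magnitude:
1. Invert bits:  00101
2. Add 1:        00110  = 6
3. Apply sign:   -6

Answer: -6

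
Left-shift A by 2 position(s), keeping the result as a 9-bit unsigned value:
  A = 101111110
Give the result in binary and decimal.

Shift left by 2: drop the top 2 bit(s), append 2 zero(s) on the right.
  101111110  ->  discard [10], keep [1111110], append 00
= 111111000

Answer: 111111000 (504)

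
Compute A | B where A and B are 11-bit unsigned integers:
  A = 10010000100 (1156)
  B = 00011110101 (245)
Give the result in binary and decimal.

Apply | to each column (1 where either bit is 1):
  10010000100
| 00011110101
-------------
  10011110101

Answer: 10011110101 (1269)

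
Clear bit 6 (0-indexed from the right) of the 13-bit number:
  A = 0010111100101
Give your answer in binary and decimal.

Mask = ~(1 << 6) = 1111110111111
Bit 6 of A is 1, so AND-ing with the mask clears it to 0.
  0010111100101
& 1111110111111
---------------
  0010110100101

Answer: 0010110100101 (1445)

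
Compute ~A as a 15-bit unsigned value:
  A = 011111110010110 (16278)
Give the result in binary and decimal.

Flip each bit (0->1, 1->0):
  011111110010110
  100000001101001

Answer: 100000001101001 (16489)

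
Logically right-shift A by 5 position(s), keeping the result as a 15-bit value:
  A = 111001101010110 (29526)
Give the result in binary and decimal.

Logical shift right by 5: drop the bottom 5 bit(s), prepend 5 zero(s) on the left.
  111001101010110  ->  keep [1110011010], discard [10110], prepend 00000
= 000001110011010

Answer: 000001110011010 (922)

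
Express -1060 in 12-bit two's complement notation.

1. Binary of +1060:  010000100100
2. Invert bits:     101111011011
3. Add 1:           101111011100

Answer: 101111011100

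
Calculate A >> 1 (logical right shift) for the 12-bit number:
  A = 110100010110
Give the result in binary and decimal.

Logical shift right by 1: drop the bottom 1 bit(s), prepend 1 zero(s) on the left.
  110100010110  ->  keep [11010001011], discard [0], prepend 0
= 011010001011

Answer: 011010001011 (1675)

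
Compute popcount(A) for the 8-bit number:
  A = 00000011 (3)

00000011
1-bits at positions (from bit 0 = LSB): 0, 1
Count = 2

Answer: 2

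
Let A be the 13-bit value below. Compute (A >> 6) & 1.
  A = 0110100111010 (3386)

Bit 6 is the 7th from the right.
  0110100111010
        ^
That bit is 0.

Answer: 0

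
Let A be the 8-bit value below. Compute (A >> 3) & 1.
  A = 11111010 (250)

Bit 3 is the 4th from the right.
  11111010
      ^
That bit is 1.

Answer: 1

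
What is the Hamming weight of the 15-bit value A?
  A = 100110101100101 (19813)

100110101100101
1-bits at positions (from bit 0 = LSB): 0, 2, 5, 6, 8, 10, 11, 14
Count = 8

Answer: 8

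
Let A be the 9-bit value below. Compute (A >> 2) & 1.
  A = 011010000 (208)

Bit 2 is the 3rd from the right.
  011010000
        ^
That bit is 0.

Answer: 0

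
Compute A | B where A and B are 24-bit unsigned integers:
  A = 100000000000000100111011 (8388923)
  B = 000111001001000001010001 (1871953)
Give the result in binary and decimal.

Apply | to each column (1 where either bit is 1):
  100000000000000100111011
| 000111001001000001010001
--------------------------
  100111001001000101111011

Answer: 100111001001000101111011 (10260859)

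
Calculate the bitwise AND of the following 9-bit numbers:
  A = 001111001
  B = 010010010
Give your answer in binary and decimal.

Apply & to each column (1 only where both bits are 1):
  001111001
& 010010010
-----------
  000010000

Answer: 000010000 (16)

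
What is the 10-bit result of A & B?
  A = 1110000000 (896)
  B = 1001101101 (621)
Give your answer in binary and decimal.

Apply & to each column (1 only where both bits are 1):
  1110000000
& 1001101101
------------
  1000000000

Answer: 1000000000 (512)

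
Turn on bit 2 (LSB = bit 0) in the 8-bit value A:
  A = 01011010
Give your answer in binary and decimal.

Mask = 1 << 2 = 00000100
Bit 2 of A is 0, so OR-ing with the mask flips it to 1.
  01011010
| 00000100
----------
  01011110

Answer: 01011110 (94)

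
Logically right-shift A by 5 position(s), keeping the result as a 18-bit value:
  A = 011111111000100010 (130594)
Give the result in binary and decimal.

Logical shift right by 5: drop the bottom 5 bit(s), prepend 5 zero(s) on the left.
  011111111000100010  ->  keep [0111111110001], discard [00010], prepend 00000
= 000000111111110001

Answer: 000000111111110001 (4081)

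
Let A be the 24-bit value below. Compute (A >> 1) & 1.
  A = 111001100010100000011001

Bit 1 is the 2nd from the right.
  111001100010100000011001
                        ^
That bit is 0.

Answer: 0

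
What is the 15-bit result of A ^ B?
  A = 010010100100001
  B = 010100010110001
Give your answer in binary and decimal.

Apply ^ to each column (1 where bits differ):
  010010100100001
^ 010100010110001
-----------------
  000110110010000

Answer: 000110110010000 (3472)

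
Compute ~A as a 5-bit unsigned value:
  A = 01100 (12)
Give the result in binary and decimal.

Flip each bit (0->1, 1->0):
  01100
  10011

Answer: 10011 (19)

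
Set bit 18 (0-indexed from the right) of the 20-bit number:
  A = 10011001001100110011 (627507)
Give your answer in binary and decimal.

Mask = 1 << 18 = 01000000000000000000
Bit 18 of A is 0, so OR-ing with the mask flips it to 1.
  10011001001100110011
| 01000000000000000000
----------------------
  11011001001100110011

Answer: 11011001001100110011 (889651)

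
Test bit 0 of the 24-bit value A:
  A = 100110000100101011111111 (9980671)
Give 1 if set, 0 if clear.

Bit 0 is the 1st from the right.
  100110000100101011111111
                         ^
That bit is 1.

Answer: 1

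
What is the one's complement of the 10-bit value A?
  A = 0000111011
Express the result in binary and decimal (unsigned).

Flip each bit (0->1, 1->0):
  0000111011
  1111000100

Answer: 1111000100 (964)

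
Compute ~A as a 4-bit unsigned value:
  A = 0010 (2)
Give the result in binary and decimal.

Flip each bit (0->1, 1->0):
  0010
  1101

Answer: 1101 (13)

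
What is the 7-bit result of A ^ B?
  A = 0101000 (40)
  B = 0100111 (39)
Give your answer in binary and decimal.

Apply ^ to each column (1 where bits differ):
  0101000
^ 0100111
---------
  0001111

Answer: 0001111 (15)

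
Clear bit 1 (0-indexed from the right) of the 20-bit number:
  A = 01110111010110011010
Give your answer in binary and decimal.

Mask = ~(1 << 1) = 11111111111111111101
Bit 1 of A is 1, so AND-ing with the mask clears it to 0.
  01110111010110011010
& 11111111111111111101
----------------------
  01110111010110011000

Answer: 01110111010110011000 (488856)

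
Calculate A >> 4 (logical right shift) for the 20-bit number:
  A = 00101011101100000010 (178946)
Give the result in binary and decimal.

Logical shift right by 4: drop the bottom 4 bit(s), prepend 4 zero(s) on the left.
  00101011101100000010  ->  keep [0010101110110000], discard [0010], prepend 0000
= 00000010101110110000

Answer: 00000010101110110000 (11184)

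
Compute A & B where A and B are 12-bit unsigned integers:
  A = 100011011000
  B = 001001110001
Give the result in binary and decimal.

Apply & to each column (1 only where both bits are 1):
  100011011000
& 001001110001
--------------
  000001010000

Answer: 000001010000 (80)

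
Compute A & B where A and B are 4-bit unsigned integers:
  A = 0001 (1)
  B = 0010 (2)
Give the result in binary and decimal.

Apply & to each column (1 only where both bits are 1):
  0001
& 0010
------
  0000

Answer: 0000 (0)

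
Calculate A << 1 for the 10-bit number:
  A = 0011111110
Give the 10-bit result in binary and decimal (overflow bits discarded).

Shift left by 1: drop the top 1 bit(s), append 1 zero(s) on the right.
  0011111110  ->  discard [0], keep [011111110], append 0
= 0111111100

Answer: 0111111100 (508)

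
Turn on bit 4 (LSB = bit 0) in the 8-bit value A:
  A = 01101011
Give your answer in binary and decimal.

Mask = 1 << 4 = 00010000
Bit 4 of A is 0, so OR-ing with the mask flips it to 1.
  01101011
| 00010000
----------
  01111011

Answer: 01111011 (123)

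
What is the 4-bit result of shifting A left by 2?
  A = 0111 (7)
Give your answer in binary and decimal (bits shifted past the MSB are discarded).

Shift left by 2: drop the top 2 bit(s), append 2 zero(s) on the right.
  0111  ->  discard [01], keep [11], append 00
= 1100

Answer: 1100 (12)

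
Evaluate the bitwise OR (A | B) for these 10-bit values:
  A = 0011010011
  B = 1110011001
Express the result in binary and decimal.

Apply | to each column (1 where either bit is 1):
  0011010011
| 1110011001
------------
  1111011011

Answer: 1111011011 (987)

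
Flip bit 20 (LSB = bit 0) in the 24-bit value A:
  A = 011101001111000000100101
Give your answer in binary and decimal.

Mask = 1 << 20 = 000100000000000000000000
Bit 20 of A is 1; XOR with the mask flips it to 0.
  011101001111000000100101
^ 000100000000000000000000
--------------------------
  011001001111000000100101

Answer: 011001001111000000100101 (6615077)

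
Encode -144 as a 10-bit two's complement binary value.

1. Binary of +144:  0010010000
2. Invert bits:     1101101111
3. Add 1:           1101110000

Answer: 1101110000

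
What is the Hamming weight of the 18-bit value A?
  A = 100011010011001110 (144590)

100011010011001110
1-bits at positions (from bit 0 = LSB): 1, 2, 3, 6, 7, 10, 12, 13, 17
Count = 9

Answer: 9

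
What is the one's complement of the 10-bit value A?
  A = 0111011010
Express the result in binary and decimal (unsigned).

Flip each bit (0->1, 1->0):
  0111011010
  1000100101

Answer: 1000100101 (549)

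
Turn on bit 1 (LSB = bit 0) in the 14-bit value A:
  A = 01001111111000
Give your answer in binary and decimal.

Mask = 1 << 1 = 00000000000010
Bit 1 of A is 0, so OR-ing with the mask flips it to 1.
  01001111111000
| 00000000000010
----------------
  01001111111010

Answer: 01001111111010 (5114)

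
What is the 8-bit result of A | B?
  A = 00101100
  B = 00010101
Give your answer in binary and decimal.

Apply | to each column (1 where either bit is 1):
  00101100
| 00010101
----------
  00111101

Answer: 00111101 (61)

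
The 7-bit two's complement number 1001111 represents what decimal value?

MSB is 1, so the value is negative. Find the magnitude:
1. Invert bits:  0110000
2. Add 1:        0110001  = 49
3. Apply sign:   -49

Answer: -49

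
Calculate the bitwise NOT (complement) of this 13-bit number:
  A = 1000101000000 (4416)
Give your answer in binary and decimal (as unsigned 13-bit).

Flip each bit (0->1, 1->0):
  1000101000000
  0111010111111

Answer: 0111010111111 (3775)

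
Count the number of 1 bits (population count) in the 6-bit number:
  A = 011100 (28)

011100
1-bits at positions (from bit 0 = LSB): 2, 3, 4
Count = 3

Answer: 3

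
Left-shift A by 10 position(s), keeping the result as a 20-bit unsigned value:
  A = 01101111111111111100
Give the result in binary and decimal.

Shift left by 10: drop the top 10 bit(s), append 10 zero(s) on the right.
  01101111111111111100  ->  discard [0110111111], keep [1111111100], append 0000000000
= 11111111000000000000

Answer: 11111111000000000000 (1044480)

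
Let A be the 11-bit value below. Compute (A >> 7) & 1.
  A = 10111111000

Bit 7 is the 8th from the right.
  10111111000
     ^
That bit is 1.

Answer: 1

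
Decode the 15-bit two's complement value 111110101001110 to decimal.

MSB is 1, so the value is negative. Find the magnitude:
1. Invert bits:  000001010110001
2. Add 1:        000001010110010  = 690
3. Apply sign:   -690

Answer: -690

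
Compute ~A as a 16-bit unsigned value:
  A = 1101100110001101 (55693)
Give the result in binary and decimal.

Flip each bit (0->1, 1->0):
  1101100110001101
  0010011001110010

Answer: 0010011001110010 (9842)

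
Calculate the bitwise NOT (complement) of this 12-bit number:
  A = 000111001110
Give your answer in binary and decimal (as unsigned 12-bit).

Flip each bit (0->1, 1->0):
  000111001110
  111000110001

Answer: 111000110001 (3633)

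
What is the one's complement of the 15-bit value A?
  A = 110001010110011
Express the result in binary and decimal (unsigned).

Flip each bit (0->1, 1->0):
  110001010110011
  001110101001100

Answer: 001110101001100 (7500)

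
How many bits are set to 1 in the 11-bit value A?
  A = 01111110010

01111110010
1-bits at positions (from bit 0 = LSB): 1, 4, 5, 6, 7, 8, 9
Count = 7

Answer: 7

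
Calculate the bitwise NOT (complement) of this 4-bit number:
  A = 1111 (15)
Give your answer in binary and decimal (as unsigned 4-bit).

Flip each bit (0->1, 1->0):
  1111
  0000

Answer: 0000 (0)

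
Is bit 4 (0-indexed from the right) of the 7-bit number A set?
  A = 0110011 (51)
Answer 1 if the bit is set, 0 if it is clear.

Bit 4 is the 5th from the right.
  0110011
    ^
That bit is 1.

Answer: 1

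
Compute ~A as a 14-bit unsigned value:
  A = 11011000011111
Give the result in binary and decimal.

Flip each bit (0->1, 1->0):
  11011000011111
  00100111100000

Answer: 00100111100000 (2528)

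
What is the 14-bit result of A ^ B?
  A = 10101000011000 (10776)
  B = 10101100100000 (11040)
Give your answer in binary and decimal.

Apply ^ to each column (1 where bits differ):
  10101000011000
^ 10101100100000
----------------
  00000100111000

Answer: 00000100111000 (312)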